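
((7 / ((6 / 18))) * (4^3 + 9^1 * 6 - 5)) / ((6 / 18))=7119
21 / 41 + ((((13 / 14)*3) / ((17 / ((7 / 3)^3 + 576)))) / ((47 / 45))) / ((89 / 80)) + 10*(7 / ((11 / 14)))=2279655491 / 13205731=172.63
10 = 10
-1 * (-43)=43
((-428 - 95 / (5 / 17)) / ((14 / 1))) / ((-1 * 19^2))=751 / 5054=0.15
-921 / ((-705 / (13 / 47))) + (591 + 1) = 6542631 / 11045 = 592.36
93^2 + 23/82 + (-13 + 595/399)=40372945/4674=8637.77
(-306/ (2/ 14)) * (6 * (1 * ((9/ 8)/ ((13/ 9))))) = -10009.73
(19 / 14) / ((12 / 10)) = 95 / 84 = 1.13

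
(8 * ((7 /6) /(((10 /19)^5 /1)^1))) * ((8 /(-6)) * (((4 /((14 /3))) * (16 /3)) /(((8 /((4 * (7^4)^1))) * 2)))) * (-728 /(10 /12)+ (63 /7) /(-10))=6932002573034 /9375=739413607.79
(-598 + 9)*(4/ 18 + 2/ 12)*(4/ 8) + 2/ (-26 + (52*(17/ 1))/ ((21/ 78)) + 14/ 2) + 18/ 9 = -10285433/ 91404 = -112.53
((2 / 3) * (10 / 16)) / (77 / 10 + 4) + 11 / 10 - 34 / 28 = -1933 / 24570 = -0.08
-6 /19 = -0.32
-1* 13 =-13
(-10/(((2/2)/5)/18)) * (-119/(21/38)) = 193800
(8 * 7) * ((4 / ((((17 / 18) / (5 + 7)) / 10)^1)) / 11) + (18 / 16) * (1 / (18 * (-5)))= 38707013 / 14960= 2587.37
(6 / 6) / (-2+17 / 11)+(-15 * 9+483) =1729 / 5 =345.80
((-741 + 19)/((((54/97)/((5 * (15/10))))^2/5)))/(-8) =424581125/5184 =81902.22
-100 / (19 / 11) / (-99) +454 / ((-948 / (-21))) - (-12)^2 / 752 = 13270231 / 1269846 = 10.45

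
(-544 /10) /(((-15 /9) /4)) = 3264 /25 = 130.56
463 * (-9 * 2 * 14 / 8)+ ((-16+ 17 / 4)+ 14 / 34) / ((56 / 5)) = -55541631 / 3808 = -14585.51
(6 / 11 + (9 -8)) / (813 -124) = 17 / 7579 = 0.00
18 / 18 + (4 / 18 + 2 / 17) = 205 / 153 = 1.34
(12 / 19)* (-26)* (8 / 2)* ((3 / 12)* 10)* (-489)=1525680 / 19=80298.95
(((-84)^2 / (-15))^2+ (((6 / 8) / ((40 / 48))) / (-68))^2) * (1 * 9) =184172573637 / 92480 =1991485.44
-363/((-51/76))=9196/17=540.94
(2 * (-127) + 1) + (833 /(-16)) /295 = -1194993 /4720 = -253.18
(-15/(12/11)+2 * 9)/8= 17/32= 0.53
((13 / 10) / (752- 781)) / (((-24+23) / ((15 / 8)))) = 39 / 464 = 0.08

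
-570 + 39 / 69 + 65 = -11602 / 23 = -504.43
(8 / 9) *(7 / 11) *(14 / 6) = 392 / 297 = 1.32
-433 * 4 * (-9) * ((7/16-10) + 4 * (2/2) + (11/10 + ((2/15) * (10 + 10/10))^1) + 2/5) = -809277/20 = -40463.85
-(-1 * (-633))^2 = -400689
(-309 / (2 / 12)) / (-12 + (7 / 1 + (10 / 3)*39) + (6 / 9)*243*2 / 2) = -1854 / 287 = -6.46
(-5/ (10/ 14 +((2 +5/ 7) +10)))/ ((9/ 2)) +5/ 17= 1520/ 7191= 0.21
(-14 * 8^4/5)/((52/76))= -1089536/65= -16762.09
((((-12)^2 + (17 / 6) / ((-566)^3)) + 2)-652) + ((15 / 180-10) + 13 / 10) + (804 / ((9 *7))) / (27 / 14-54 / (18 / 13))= -1453825147664599 / 2823175692720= -514.96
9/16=0.56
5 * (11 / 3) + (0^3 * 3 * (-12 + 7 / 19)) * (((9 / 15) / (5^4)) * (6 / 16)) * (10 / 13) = 55 / 3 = 18.33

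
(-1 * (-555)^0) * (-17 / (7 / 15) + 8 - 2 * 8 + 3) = 290 / 7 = 41.43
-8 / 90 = -4 / 45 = -0.09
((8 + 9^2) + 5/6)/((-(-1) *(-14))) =-77/12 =-6.42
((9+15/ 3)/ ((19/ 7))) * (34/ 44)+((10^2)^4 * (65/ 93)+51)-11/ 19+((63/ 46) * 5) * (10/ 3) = 31245534526994/ 447051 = 69892550.35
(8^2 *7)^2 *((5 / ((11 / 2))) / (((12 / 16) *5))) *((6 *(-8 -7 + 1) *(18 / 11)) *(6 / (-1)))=40127530.31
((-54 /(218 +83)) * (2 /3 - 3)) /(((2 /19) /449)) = 76779 /43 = 1785.56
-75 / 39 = -25 / 13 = -1.92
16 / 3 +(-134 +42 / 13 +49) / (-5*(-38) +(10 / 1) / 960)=3487984 / 711399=4.90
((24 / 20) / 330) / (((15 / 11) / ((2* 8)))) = 16 / 375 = 0.04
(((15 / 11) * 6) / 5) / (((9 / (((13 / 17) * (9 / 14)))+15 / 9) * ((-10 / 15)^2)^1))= 3159 / 17138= 0.18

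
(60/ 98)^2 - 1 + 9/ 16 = -2407/ 38416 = -0.06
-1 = -1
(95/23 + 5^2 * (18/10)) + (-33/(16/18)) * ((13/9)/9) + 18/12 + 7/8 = 12571/276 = 45.55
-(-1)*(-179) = -179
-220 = -220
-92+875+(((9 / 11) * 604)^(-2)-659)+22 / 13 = 48284858437 / 384151248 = 125.69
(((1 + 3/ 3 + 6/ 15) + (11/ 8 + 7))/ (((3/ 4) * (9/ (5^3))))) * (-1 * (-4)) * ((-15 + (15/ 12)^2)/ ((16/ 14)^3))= -794602375/ 110592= -7184.99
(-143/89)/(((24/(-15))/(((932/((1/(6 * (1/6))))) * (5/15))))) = 311.98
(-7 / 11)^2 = 49 / 121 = 0.40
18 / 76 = 9 / 38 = 0.24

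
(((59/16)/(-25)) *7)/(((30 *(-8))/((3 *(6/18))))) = 413/96000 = 0.00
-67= -67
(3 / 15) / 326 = 1 / 1630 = 0.00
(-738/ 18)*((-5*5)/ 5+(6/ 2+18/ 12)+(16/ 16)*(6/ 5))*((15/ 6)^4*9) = -322875/ 32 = -10089.84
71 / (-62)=-1.15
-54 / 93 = -18 / 31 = -0.58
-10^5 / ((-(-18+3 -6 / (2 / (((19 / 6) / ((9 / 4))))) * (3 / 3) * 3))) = -300000 / 83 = -3614.46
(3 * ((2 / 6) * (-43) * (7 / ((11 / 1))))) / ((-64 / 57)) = 17157 / 704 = 24.37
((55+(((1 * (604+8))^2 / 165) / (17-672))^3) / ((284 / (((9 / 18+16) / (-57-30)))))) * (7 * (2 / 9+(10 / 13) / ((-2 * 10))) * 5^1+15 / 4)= -596026263386237399 / 6553019580693300000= -0.09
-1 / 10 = -0.10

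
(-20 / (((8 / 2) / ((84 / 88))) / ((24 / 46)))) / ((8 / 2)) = -315 / 506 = -0.62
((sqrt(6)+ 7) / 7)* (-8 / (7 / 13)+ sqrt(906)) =(-104+ 7* sqrt(906))* (sqrt(6)+ 7) / 49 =20.58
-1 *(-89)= 89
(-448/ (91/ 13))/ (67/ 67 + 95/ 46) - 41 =-8725/ 141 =-61.88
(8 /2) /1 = 4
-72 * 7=-504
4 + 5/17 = 73/17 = 4.29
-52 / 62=-26 / 31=-0.84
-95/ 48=-1.98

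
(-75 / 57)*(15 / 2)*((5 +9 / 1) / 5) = -525 / 19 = -27.63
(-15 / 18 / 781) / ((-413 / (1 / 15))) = 1 / 5805954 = 0.00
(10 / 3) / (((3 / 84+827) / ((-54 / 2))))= -280 / 2573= -0.11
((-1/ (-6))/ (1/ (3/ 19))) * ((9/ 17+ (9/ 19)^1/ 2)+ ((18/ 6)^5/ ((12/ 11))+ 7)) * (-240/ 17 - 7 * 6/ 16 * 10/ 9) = -1034948825/ 10015584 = -103.33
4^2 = 16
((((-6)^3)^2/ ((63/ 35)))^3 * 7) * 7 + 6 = 853298675712006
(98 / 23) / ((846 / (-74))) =-3626 / 9729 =-0.37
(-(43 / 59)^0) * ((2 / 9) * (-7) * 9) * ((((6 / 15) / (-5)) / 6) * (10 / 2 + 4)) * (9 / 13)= -378 / 325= -1.16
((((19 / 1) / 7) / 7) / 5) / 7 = 19 / 1715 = 0.01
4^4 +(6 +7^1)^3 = 2453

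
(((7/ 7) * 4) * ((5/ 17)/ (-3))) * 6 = -40/ 17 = -2.35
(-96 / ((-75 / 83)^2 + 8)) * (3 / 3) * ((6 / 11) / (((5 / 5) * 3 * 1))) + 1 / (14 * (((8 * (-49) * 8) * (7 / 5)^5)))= -976006325285639 / 492992499418496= -1.98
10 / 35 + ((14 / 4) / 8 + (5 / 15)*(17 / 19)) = 6521 / 6384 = 1.02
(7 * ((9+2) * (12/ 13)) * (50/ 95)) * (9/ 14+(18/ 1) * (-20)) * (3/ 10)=-76626/ 19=-4032.95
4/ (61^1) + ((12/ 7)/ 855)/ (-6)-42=-15309752/ 365085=-41.93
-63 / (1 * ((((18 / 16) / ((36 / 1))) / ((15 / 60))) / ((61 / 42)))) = -732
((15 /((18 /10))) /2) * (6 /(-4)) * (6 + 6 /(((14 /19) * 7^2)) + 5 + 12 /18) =-73.96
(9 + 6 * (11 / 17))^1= 219 / 17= 12.88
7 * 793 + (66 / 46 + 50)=128856 / 23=5602.43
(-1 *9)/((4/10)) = -22.50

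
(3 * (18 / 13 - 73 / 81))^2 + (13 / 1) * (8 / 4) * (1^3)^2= 3462307 / 123201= 28.10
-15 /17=-0.88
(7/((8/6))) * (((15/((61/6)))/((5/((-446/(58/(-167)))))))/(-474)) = -2346183/559004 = -4.20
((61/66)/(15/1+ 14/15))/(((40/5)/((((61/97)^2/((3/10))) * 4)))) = 5674525/148417566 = 0.04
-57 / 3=-19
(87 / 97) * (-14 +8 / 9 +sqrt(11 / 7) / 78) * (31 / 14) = -53041 / 2037 +899 * sqrt(77) / 247156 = -26.01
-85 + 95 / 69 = -5770 / 69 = -83.62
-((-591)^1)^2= -349281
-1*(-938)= 938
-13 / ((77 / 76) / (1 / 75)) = -988 / 5775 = -0.17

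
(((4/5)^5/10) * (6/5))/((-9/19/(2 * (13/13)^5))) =-38912/234375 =-0.17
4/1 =4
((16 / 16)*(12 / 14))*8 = 48 / 7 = 6.86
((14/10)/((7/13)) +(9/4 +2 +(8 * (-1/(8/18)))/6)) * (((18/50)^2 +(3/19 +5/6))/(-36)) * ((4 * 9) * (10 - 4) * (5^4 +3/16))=-61509877429/3800000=-16186.81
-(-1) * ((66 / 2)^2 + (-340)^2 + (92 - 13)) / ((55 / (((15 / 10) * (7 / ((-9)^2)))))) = 408688 / 1485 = 275.21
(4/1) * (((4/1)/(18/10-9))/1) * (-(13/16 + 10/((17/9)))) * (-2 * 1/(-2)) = 8305/612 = 13.57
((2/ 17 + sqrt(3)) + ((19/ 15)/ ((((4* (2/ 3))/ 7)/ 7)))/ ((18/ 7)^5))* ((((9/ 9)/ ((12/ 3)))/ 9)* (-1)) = -sqrt(3)/ 36 - 417169829/ 46256624640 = -0.06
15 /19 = 0.79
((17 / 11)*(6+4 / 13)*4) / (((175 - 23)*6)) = 697 / 16302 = 0.04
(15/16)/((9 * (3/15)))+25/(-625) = 577/1200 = 0.48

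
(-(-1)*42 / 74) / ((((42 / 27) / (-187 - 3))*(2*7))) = -2565 / 518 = -4.95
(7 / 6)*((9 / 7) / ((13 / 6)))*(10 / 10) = 9 / 13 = 0.69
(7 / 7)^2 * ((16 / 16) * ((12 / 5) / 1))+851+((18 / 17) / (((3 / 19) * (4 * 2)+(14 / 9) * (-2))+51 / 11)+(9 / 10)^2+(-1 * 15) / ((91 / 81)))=136516367123 / 162280300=841.24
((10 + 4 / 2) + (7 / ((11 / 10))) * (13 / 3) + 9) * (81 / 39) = 14427 / 143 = 100.89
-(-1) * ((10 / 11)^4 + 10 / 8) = 1.93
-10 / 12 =-5 / 6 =-0.83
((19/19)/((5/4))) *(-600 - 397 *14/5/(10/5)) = -23116/25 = -924.64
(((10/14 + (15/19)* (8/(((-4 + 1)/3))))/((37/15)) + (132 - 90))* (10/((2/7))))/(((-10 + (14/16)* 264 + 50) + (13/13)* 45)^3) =977535/22182810688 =0.00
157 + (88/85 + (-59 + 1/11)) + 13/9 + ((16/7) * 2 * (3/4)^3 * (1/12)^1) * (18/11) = 23758421/235620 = 100.83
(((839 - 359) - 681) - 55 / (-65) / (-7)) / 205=-18302 / 18655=-0.98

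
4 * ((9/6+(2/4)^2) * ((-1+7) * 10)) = 420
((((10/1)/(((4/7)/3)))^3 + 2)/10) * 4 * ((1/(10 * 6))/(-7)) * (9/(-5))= 3472923/14000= 248.07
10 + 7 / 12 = 127 / 12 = 10.58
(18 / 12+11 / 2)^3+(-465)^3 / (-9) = 11171968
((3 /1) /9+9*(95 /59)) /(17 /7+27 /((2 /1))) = 36736 /39471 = 0.93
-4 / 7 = -0.57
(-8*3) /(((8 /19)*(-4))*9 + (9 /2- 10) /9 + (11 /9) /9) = 73872 /48119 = 1.54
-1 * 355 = -355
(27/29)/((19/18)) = 0.88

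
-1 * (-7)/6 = 7/6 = 1.17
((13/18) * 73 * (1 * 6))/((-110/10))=-949/33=-28.76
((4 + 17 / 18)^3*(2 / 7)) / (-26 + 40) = 704969 / 285768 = 2.47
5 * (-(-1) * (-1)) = -5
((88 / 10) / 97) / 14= 22 / 3395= 0.01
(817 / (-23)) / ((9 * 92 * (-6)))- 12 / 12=-113447 / 114264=-0.99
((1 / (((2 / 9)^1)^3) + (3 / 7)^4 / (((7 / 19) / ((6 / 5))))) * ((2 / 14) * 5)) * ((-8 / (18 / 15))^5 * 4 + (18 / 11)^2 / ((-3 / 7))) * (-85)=8308270360992155 / 28471058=291814598.57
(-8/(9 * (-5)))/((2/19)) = 1.69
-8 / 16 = -1 / 2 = -0.50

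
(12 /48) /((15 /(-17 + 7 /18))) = -0.28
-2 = -2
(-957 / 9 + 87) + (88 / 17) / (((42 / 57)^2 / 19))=404380 / 2499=161.82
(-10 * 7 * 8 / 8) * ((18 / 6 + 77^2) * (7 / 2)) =-1453340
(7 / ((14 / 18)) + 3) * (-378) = -4536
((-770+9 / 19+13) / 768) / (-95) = 7187 / 693120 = 0.01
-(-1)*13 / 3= 13 / 3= 4.33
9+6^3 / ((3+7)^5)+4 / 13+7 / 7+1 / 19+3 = 41256669 / 3087500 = 13.36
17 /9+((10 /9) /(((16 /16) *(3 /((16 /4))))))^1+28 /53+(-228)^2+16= 74417579 /1431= 52003.90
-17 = -17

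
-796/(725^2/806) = -1.22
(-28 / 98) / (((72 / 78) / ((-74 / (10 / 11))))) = 5291 / 210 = 25.20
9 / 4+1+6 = 37 / 4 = 9.25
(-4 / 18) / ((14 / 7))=-1 / 9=-0.11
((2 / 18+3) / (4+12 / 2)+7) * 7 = 2303 / 45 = 51.18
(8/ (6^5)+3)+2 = 4861/ 972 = 5.00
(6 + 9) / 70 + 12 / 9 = 65 / 42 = 1.55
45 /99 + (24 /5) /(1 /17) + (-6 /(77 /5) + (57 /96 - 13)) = 853267 /12320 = 69.26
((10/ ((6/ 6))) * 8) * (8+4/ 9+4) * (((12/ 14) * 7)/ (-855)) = -3584/ 513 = -6.99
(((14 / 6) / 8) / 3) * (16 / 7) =0.22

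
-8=-8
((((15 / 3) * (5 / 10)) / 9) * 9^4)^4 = 176518460300625 / 16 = 11032403768789.06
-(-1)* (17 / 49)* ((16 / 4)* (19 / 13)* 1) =2.03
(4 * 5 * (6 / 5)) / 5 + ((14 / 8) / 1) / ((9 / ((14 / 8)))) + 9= 10181 / 720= 14.14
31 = 31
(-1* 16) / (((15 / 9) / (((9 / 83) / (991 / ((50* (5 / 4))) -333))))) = 10800 / 3290369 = 0.00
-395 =-395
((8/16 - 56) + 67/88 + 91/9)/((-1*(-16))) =-2.79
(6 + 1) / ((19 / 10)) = 70 / 19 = 3.68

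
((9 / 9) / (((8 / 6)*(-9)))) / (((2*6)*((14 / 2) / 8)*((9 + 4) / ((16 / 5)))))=-8 / 4095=-0.00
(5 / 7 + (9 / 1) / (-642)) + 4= 7041 / 1498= 4.70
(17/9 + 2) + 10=125/9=13.89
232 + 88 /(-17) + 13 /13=3873 /17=227.82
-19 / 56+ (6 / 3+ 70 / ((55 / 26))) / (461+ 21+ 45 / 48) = -0.27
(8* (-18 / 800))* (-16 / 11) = 72 / 275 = 0.26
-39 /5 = -7.80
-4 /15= -0.27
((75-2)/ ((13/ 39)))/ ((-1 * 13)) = -219/ 13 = -16.85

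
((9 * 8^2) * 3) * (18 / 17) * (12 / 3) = 124416 / 17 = 7318.59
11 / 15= 0.73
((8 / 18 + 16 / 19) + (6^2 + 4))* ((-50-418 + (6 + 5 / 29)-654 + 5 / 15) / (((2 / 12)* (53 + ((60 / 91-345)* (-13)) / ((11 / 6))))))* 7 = -775.37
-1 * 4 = -4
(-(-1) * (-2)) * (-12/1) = 24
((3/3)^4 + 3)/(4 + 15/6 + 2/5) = 40/69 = 0.58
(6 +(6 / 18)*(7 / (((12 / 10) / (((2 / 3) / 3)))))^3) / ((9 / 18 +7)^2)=1588676 / 13286025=0.12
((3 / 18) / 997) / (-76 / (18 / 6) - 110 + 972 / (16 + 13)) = -29 / 17662852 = -0.00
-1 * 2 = -2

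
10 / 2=5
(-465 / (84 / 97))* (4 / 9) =-238.65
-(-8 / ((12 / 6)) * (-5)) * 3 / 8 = -15 / 2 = -7.50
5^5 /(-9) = -3125 /9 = -347.22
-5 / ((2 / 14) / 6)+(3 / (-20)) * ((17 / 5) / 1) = -21051 / 100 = -210.51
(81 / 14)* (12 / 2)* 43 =10449 / 7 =1492.71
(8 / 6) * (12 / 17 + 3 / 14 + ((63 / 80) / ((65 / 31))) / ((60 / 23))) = 4389929 / 3094000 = 1.42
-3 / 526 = -0.01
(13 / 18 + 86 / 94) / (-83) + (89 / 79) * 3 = 18638791 / 5547222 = 3.36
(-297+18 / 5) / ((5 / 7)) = -10269 / 25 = -410.76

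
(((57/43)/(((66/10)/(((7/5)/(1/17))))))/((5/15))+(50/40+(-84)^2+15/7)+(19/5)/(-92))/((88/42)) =3376.08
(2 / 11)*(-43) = -7.82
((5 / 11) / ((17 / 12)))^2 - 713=-24929297 / 34969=-712.90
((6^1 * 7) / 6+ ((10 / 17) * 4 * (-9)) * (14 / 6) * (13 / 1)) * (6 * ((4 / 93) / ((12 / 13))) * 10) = -2808260 / 1581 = -1776.26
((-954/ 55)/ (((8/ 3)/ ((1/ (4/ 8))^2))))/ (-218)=1431/ 11990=0.12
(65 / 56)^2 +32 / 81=442577 / 254016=1.74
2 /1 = 2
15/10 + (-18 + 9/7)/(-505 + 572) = 1173/938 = 1.25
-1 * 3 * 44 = -132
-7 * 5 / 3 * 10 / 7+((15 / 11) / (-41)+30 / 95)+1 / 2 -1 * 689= -36240913 / 51414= -704.88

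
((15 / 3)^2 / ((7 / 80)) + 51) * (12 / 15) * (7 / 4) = 471.40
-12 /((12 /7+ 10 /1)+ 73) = -84 /593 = -0.14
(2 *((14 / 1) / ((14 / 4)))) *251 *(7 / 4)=3514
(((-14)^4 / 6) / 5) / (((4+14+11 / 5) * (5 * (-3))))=-19208 / 4545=-4.23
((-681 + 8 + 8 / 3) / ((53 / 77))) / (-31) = 154847 / 4929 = 31.42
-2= -2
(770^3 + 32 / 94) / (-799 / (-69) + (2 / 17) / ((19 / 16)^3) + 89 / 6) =115089999902457808 / 6676325419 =17238524.59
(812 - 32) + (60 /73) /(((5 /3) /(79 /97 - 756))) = 2886072 /7081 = 407.58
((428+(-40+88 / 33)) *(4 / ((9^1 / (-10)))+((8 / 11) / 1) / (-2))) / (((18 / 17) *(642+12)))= -2370956 / 874071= -2.71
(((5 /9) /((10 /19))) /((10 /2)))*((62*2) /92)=589 /2070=0.28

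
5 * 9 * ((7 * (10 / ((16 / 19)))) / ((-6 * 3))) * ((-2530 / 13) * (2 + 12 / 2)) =4206125 / 13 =323548.08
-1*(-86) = 86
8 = 8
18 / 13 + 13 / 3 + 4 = 9.72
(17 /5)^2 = 289 /25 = 11.56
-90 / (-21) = 30 / 7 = 4.29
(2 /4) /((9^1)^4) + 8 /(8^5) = 8609 /26873856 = 0.00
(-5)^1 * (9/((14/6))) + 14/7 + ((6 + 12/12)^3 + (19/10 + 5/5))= 23003/70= 328.61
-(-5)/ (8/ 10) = 25/ 4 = 6.25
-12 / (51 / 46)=-184 / 17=-10.82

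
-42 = -42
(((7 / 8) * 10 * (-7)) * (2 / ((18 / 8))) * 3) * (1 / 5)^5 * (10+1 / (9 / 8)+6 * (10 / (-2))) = 16856 / 16875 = 1.00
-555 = -555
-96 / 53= -1.81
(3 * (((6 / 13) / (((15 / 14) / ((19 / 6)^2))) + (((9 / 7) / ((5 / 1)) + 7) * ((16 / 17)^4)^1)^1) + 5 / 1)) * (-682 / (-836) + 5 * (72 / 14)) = 18119180209322 / 15162819945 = 1194.97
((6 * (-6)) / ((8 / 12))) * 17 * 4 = -3672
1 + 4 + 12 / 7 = 47 / 7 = 6.71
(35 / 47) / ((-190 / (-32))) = 112 / 893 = 0.13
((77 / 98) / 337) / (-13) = -11 / 61334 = -0.00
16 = 16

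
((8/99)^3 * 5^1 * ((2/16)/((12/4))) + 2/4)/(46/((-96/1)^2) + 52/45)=3726767360/8648274987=0.43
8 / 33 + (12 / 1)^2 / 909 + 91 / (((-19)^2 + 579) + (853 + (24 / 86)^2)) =4990182983 / 11050231533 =0.45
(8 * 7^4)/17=1129.88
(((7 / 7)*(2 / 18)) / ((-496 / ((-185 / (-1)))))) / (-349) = 185 / 1557936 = 0.00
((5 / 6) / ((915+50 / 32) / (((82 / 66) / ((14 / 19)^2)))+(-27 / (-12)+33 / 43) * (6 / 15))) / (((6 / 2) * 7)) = 31822150 / 322164612819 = 0.00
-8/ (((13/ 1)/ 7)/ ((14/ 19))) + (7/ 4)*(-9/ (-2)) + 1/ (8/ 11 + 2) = 150203/ 29640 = 5.07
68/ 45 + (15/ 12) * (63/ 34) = 23423/ 6120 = 3.83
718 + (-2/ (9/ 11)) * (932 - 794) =1142/ 3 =380.67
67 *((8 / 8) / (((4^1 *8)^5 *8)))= 67 / 268435456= 0.00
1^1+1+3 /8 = 19 /8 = 2.38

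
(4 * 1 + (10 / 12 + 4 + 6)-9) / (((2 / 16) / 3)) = 140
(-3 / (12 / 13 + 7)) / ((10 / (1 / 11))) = -39 / 11330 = -0.00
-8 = -8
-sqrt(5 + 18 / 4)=-sqrt(38) / 2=-3.08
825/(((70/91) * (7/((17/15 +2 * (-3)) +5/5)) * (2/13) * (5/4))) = -107822/35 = -3080.63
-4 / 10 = -2 / 5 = -0.40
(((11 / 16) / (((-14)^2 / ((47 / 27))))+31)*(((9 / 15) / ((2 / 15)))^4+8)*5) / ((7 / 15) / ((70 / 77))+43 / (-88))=24146319258875 / 9201024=2624307.82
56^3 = 175616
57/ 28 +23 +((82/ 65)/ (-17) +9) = 33.96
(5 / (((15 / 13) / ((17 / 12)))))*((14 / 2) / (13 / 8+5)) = 3094 / 477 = 6.49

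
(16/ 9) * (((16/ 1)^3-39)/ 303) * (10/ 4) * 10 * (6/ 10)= 324560/ 909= 357.05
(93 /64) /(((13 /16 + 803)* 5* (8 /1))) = 31 /685920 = 0.00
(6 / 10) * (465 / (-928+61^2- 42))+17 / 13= 16798 / 11921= 1.41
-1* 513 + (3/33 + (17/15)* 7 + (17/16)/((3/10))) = -220631/440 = -501.43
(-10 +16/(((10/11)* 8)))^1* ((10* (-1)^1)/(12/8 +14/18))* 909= 1276236/41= 31127.71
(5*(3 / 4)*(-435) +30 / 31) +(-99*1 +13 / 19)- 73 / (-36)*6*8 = -11529779 / 7068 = -1631.26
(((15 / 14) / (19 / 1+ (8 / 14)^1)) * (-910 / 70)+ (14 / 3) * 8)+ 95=108193 / 822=131.62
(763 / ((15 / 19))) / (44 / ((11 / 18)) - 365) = -14497 / 4395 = -3.30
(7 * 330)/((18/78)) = 10010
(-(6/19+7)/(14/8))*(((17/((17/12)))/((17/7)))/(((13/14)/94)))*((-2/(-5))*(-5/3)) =5853568/4199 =1394.04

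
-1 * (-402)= 402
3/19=0.16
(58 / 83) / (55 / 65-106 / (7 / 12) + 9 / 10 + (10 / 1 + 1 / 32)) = -844480 / 205365323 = -0.00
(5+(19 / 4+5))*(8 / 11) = 118 / 11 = 10.73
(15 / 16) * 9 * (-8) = -135 / 2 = -67.50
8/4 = 2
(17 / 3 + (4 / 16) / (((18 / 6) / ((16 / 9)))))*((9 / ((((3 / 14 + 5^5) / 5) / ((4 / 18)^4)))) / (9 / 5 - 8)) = -879200 / 26696899269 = -0.00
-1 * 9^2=-81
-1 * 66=-66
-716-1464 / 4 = -1082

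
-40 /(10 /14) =-56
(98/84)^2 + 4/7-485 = -483.07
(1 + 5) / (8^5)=3 / 16384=0.00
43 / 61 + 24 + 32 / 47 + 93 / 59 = 4560710 / 169153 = 26.96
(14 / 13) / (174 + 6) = 7 / 1170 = 0.01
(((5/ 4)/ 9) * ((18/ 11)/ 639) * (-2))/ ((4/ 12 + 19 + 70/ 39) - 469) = 65/ 40925181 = 0.00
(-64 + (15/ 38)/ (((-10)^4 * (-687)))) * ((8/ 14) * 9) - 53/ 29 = -292330637261/ 883253000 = -330.97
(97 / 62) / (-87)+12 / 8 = 3997 / 2697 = 1.48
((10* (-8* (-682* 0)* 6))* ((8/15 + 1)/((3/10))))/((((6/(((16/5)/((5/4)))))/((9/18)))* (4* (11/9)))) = 0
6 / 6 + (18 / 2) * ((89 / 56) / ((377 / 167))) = 7.34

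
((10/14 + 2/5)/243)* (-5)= -13/567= -0.02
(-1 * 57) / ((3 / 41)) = -779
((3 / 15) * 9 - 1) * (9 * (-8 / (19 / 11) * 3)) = -9504 / 95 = -100.04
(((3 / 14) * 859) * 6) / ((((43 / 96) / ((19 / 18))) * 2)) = 391704 / 301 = 1301.34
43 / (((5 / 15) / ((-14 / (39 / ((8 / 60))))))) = -1204 / 195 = -6.17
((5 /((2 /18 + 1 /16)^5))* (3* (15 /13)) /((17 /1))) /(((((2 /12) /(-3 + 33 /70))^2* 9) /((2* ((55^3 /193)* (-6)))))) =-1707753212.96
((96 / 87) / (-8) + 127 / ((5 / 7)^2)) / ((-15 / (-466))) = 84051022 / 10875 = 7728.83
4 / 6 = 2 / 3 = 0.67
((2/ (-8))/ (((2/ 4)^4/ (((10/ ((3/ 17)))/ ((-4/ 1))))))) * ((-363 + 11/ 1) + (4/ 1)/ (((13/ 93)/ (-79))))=-5773880/ 39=-148048.21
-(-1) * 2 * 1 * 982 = 1964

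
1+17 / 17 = 2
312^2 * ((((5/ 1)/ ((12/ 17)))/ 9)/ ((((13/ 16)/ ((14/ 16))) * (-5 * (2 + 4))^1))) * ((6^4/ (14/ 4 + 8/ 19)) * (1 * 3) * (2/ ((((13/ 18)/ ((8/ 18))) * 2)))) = -250048512/ 149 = -1678177.93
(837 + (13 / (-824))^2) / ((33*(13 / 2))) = 568303081 / 145640352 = 3.90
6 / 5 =1.20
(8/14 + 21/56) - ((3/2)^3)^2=-4679/448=-10.44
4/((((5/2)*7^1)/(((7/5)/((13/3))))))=24/325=0.07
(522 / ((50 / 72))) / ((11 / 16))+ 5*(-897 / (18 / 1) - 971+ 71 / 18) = -9877952 / 2475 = -3991.09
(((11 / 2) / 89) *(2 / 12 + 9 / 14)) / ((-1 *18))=-187 / 67284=-0.00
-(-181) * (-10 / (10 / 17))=-3077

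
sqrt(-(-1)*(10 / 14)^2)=5 / 7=0.71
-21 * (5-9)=84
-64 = -64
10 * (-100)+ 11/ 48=-47989/ 48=-999.77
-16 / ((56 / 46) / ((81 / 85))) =-12.52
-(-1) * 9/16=9/16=0.56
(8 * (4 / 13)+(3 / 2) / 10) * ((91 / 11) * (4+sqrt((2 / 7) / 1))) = 679 * sqrt(14) / 220+4753 / 55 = 97.97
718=718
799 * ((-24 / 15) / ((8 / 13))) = -2077.40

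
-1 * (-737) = 737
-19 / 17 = -1.12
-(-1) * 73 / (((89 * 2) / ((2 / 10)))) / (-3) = -73 / 2670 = -0.03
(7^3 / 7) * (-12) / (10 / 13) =-764.40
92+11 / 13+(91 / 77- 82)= 1720 / 143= 12.03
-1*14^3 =-2744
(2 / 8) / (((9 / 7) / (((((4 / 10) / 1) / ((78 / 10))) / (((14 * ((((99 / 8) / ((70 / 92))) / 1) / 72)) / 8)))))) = 2240 / 88803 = 0.03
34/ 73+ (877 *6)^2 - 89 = 2021264549/ 73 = 27688555.47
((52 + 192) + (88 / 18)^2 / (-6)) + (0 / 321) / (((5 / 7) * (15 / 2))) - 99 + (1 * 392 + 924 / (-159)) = 6789875 / 12879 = 527.21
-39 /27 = -13 /9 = -1.44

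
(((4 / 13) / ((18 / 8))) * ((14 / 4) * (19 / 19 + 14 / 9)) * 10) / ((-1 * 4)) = -3220 / 1053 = -3.06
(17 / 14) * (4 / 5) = 34 / 35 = 0.97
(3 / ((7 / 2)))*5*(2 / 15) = 4 / 7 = 0.57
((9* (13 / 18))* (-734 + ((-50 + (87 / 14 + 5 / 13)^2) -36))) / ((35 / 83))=-2134700157 / 178360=-11968.49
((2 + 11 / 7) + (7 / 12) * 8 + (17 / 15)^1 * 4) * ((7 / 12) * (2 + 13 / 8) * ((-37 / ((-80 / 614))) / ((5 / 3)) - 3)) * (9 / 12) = 433962351 / 128000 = 3390.33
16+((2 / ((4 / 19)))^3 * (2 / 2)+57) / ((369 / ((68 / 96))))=1257923 / 70848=17.76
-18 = -18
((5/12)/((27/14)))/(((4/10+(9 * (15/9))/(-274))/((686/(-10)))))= -1644685/38313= -42.93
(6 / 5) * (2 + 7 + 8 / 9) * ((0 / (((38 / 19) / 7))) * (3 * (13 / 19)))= 0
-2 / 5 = -0.40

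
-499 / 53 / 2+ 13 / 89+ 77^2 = 55891153 / 9434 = 5924.44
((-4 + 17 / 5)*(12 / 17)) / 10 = -18 / 425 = -0.04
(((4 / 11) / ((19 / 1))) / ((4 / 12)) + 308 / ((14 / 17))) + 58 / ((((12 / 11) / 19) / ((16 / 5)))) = 11306662 / 3135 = 3606.59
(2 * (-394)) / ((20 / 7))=-275.80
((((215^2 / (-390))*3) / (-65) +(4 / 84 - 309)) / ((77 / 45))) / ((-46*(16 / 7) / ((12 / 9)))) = 10770575 / 4788784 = 2.25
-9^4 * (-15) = 98415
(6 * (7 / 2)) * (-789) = -16569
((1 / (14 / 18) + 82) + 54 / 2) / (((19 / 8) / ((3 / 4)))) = 4632 / 133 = 34.83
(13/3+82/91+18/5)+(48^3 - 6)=150961949/1365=110594.83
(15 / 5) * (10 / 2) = 15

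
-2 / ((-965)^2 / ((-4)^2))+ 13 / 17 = 12105381 / 15830825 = 0.76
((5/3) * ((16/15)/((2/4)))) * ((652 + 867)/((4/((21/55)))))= 85064/165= 515.54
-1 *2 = -2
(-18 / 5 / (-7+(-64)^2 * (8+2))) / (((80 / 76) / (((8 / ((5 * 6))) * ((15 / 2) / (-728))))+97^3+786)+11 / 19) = -0.00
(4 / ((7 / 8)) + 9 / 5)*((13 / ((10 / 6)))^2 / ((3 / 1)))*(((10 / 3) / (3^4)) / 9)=75374 / 127575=0.59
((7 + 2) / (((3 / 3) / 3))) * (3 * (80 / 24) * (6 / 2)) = 810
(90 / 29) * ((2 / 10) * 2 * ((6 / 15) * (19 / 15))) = 456 / 725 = 0.63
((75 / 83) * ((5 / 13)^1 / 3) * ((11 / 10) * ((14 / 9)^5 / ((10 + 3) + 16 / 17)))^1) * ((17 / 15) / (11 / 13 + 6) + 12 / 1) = 4083518805520 / 4031750043009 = 1.01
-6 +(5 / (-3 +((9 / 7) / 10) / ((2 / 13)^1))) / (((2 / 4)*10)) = -1958 / 303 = -6.46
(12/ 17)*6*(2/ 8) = 18/ 17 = 1.06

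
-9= -9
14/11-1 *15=-151/11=-13.73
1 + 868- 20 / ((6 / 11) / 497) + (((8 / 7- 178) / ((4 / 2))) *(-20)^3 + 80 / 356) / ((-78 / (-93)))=826118.46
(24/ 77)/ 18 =4/ 231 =0.02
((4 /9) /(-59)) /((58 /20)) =-40 /15399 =-0.00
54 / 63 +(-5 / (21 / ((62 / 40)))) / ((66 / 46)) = 1663 / 2772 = 0.60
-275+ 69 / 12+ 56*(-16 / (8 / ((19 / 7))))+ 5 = -2273 / 4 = -568.25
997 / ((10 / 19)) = 18943 / 10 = 1894.30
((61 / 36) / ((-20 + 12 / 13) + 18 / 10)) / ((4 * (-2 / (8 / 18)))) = 3965 / 727704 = 0.01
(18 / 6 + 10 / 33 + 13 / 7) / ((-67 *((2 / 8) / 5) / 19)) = -452960 / 15477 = -29.27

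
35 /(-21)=-5 /3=-1.67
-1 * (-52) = 52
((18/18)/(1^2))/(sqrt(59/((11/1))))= sqrt(649)/59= 0.43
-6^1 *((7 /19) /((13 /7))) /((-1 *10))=147 /1235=0.12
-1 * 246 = -246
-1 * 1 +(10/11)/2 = -6/11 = -0.55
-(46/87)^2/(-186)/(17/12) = 4232/3988863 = 0.00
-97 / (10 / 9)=-873 / 10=-87.30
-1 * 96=-96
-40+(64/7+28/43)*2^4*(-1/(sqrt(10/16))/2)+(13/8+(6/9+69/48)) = -47168*sqrt(10)/1505- 1741/48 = -135.38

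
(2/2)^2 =1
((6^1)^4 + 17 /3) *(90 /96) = 19525 /16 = 1220.31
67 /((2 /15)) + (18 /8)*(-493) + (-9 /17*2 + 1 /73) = -3017095 /4964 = -607.80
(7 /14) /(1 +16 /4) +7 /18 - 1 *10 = -428 /45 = -9.51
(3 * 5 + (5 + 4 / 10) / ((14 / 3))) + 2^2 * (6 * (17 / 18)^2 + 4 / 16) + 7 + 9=103127 / 1890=54.56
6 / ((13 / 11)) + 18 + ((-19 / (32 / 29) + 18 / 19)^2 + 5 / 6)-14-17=3714774415 / 14416896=257.67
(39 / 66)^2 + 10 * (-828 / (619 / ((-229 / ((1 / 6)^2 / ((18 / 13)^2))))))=10704328020379 / 50631724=211415.44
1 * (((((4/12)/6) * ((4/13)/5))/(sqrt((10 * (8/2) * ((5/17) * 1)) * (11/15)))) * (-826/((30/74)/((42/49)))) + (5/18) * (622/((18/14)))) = 10885/81- 4366 * sqrt(5610)/160875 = 132.35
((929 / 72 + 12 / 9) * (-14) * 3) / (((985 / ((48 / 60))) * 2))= -287 / 1182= -0.24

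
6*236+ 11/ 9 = 12755/ 9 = 1417.22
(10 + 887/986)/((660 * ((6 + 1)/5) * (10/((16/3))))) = 977/155295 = 0.01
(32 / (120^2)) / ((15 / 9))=0.00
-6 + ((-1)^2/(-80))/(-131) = -62879/10480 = -6.00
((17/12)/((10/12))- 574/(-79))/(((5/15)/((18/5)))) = 191241/1975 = 96.83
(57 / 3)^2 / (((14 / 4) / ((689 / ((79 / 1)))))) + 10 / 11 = 5477568 / 6083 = 900.47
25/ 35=5/ 7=0.71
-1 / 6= -0.17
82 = 82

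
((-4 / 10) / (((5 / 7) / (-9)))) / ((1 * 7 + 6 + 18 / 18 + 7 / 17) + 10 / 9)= 0.32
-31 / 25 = -1.24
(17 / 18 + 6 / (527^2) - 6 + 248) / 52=1214509025 / 259954344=4.67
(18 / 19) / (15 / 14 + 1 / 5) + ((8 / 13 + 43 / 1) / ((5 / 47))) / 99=5907951 / 1209065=4.89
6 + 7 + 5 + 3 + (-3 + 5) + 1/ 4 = 93/ 4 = 23.25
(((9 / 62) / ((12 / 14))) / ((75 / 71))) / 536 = 497 / 1661600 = 0.00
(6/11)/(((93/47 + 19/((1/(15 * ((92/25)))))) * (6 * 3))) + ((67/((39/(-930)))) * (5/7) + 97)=-774322355762/741539799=-1044.21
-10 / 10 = -1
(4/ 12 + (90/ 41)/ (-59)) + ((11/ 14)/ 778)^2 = 254948920033/ 860939013648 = 0.30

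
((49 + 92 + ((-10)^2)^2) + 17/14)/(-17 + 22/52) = -1845883/3017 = -611.83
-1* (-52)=52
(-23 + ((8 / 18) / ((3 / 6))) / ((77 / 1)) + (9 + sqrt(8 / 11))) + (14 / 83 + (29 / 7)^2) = 2 *sqrt(22) / 11 + 1346197 / 402633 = 4.20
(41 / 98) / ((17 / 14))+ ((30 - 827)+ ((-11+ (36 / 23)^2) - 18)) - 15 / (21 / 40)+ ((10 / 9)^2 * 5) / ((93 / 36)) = -44754216281 / 52689987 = -849.39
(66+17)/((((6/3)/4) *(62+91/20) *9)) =3320/11979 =0.28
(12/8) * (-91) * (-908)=123942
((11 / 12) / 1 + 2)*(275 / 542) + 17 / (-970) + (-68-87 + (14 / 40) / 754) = -153.54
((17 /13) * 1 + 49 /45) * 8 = 19.17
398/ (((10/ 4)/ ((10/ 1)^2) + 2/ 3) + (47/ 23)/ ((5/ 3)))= 1098480/ 5293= 207.53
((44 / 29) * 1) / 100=0.02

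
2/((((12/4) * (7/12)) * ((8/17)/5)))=12.14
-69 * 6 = -414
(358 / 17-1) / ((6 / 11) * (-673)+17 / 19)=-71269 / 1301095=-0.05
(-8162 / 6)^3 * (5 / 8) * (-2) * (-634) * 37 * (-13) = 959578187749384.91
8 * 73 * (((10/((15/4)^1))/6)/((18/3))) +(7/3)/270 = 35047/810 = 43.27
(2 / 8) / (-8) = -1 / 32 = -0.03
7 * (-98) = -686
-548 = -548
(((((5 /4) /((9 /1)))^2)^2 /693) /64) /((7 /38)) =11875 /260730150912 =0.00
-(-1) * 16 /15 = 16 /15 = 1.07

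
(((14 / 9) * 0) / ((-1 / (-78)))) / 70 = 0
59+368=427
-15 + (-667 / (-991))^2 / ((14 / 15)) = -14.51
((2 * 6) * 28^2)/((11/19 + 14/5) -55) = -111720/613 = -182.25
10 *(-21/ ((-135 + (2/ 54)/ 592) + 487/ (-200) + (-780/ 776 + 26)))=1.87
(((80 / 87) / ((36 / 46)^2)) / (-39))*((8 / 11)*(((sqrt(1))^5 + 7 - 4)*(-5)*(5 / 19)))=8464000 / 57440097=0.15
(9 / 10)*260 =234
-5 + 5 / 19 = -90 / 19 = -4.74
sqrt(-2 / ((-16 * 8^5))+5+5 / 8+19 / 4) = 7 * sqrt(55505) / 512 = 3.22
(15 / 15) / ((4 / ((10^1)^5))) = 25000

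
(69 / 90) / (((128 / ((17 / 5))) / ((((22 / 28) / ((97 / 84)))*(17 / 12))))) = 0.02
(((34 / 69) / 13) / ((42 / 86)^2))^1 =62866 / 395577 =0.16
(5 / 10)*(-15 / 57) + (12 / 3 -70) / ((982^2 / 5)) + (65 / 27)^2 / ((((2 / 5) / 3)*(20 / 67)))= 1295461376545 / 8904567816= 145.48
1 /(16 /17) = 17 /16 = 1.06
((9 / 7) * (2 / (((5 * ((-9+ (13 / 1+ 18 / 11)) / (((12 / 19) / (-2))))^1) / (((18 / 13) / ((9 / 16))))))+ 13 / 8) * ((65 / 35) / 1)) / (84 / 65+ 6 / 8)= 892931 / 486514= 1.84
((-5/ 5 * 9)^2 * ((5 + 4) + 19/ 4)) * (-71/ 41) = -316305/ 164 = -1928.69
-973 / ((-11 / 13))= 12649 / 11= 1149.91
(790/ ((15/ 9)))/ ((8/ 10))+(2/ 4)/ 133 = 78803/ 133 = 592.50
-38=-38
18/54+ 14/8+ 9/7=283/84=3.37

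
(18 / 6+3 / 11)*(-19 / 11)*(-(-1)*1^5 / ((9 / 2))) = -152 / 121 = -1.26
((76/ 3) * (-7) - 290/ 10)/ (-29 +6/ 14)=7.22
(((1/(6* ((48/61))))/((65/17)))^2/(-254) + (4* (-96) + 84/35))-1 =-34055744962729/89011353600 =-382.60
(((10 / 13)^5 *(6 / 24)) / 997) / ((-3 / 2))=-50000 / 1110537363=-0.00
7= 7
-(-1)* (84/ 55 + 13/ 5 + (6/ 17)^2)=67583/ 15895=4.25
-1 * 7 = -7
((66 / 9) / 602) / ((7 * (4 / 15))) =55 / 8428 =0.01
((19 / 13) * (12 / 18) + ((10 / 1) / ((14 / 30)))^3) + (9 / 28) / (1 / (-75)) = 525262211 / 53508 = 9816.52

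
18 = 18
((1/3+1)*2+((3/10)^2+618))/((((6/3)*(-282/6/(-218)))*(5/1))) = 20298743/70500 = 287.93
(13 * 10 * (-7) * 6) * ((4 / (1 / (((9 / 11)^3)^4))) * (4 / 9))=-2741449367442240 / 3138428376721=-873.51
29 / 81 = 0.36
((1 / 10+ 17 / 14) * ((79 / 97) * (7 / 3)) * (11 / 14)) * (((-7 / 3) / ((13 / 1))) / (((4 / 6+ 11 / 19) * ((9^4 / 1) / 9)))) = -379753 / 979021485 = -0.00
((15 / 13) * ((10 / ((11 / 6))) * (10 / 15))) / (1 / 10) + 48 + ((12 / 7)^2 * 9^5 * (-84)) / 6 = -2429354.61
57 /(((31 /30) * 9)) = 190 /31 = 6.13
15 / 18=5 / 6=0.83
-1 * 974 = -974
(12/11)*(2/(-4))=-6/11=-0.55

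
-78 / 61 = -1.28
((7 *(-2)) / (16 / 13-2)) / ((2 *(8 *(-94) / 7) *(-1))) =637 / 7520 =0.08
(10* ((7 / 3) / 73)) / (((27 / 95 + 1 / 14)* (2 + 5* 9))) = 93100 / 4868589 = 0.02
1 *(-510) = -510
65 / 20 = 13 / 4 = 3.25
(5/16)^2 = 25/256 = 0.10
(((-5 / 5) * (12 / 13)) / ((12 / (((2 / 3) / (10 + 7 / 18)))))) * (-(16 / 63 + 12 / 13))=3856 / 663663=0.01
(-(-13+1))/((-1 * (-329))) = 12/329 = 0.04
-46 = -46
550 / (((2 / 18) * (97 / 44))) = 217800 / 97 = 2245.36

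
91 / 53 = 1.72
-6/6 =-1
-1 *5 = -5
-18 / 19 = -0.95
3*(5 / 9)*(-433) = -2165 / 3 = -721.67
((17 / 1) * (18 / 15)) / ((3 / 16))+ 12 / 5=556 / 5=111.20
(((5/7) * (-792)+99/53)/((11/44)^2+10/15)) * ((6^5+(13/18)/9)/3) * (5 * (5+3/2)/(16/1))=-380637246275/93492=-4071334.94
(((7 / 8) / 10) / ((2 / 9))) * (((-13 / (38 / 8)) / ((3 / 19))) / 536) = -273 / 21440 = -0.01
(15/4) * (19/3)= 95/4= 23.75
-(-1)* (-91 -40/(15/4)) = -305/3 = -101.67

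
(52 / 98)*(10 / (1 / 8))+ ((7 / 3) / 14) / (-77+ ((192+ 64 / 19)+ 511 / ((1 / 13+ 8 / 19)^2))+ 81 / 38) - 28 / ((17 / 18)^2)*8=-195028775388925 / 934587581207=-208.68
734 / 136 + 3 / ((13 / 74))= 19867 / 884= 22.47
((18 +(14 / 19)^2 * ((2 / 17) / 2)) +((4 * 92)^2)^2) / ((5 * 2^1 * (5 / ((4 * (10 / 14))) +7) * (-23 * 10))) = -112550492155974 / 123507125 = -911287.44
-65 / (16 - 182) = 65 / 166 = 0.39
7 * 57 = 399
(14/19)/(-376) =-7/3572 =-0.00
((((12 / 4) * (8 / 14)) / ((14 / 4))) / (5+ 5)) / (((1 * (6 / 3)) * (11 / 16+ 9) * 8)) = 12 / 37975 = 0.00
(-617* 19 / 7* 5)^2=3435718225 / 49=70116698.47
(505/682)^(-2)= 465124/255025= 1.82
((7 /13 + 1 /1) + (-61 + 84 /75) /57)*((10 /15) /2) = 3013 /18525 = 0.16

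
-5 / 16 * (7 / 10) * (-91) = 637 / 32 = 19.91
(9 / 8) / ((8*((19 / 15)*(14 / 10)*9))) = 75 / 8512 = 0.01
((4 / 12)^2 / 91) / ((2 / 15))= 5 / 546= 0.01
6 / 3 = 2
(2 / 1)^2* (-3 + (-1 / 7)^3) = -4120 / 343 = -12.01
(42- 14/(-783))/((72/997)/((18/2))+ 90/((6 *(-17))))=-79660300/1657611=-48.06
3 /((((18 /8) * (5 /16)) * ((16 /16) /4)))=256 /15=17.07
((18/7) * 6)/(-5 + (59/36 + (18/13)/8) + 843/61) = 385398/265573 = 1.45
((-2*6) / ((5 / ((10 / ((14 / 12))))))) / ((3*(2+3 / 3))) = -16 / 7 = -2.29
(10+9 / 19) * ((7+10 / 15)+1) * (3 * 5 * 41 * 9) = 9546030 / 19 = 502422.63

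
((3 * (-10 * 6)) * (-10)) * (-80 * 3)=-432000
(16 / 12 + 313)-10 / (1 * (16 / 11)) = 7379 / 24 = 307.46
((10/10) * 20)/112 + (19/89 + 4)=10945/2492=4.39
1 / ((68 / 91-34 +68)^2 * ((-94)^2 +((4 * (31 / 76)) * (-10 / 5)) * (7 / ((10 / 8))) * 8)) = 786695 / 8253870365808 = 0.00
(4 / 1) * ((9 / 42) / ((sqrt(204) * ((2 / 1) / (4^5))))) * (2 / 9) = 1024 * sqrt(51) / 1071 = 6.83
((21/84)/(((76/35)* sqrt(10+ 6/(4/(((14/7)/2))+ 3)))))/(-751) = -35* sqrt(133)/8675552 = -0.00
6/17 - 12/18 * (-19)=664/51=13.02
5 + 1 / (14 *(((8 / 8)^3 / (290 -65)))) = 21.07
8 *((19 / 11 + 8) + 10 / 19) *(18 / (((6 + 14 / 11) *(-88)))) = -19287 / 8360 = -2.31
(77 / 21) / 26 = 11 / 78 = 0.14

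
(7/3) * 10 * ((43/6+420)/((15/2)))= 35882/27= 1328.96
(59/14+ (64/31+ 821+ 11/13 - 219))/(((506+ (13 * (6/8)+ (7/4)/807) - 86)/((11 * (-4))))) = -30507434991/489175505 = -62.37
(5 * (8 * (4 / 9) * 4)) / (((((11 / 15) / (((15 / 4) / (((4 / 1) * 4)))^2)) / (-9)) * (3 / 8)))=-5625 / 44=-127.84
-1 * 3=-3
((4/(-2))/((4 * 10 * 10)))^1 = -1/200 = -0.00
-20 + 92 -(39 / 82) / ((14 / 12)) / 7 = 144531 / 2009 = 71.94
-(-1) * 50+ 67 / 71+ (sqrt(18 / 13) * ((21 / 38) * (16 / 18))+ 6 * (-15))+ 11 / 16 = -43587 / 1136+ 28 * sqrt(26) / 247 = -37.79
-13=-13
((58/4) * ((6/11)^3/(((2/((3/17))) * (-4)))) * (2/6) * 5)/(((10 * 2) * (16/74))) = -28971/1448128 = -0.02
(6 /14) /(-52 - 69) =-3 /847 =-0.00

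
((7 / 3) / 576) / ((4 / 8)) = 7 / 864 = 0.01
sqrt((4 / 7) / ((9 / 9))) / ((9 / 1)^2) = 2 * sqrt(7) / 567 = 0.01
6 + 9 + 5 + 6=26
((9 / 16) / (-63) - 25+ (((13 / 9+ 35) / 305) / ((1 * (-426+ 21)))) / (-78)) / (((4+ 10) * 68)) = -121443708907 / 4622926089600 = -0.03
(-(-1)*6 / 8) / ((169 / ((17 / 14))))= 51 / 9464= 0.01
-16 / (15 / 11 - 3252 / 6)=176 / 5947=0.03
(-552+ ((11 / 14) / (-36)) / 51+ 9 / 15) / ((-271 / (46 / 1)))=1629917609 / 17414460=93.60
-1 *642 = -642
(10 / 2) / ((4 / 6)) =15 / 2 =7.50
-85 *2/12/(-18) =85/108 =0.79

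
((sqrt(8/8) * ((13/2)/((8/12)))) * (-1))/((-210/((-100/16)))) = -65/224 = -0.29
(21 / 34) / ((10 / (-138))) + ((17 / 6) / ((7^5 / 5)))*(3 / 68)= -97412947 / 11428760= -8.52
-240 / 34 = -120 / 17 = -7.06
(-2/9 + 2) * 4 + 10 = 154/9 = 17.11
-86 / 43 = -2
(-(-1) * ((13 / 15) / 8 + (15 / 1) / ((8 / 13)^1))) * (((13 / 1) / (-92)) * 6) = -20.76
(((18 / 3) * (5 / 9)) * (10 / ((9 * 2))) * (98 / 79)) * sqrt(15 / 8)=3.15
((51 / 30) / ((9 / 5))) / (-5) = -17 / 90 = -0.19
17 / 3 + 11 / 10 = 6.77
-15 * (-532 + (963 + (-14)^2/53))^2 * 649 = -5167294396935/2809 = -1839549447.11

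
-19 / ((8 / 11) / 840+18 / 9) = -21945 / 2311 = -9.50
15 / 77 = 0.19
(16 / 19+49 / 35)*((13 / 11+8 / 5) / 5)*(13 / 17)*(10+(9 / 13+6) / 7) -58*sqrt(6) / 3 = 1911249 / 182875 -58*sqrt(6) / 3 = -36.91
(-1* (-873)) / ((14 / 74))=32301 / 7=4614.43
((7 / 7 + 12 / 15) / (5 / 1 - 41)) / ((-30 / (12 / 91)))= 0.00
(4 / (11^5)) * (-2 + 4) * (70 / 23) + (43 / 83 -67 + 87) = 6308253099 / 307446359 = 20.52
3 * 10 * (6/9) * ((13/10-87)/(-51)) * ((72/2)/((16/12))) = 15426/17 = 907.41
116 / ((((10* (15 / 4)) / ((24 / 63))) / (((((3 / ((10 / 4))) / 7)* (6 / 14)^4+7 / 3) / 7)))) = 1094488768 / 2779457625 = 0.39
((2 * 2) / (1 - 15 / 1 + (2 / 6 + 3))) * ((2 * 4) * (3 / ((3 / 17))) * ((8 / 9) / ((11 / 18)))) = -816 / 11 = -74.18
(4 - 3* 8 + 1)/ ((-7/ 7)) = 19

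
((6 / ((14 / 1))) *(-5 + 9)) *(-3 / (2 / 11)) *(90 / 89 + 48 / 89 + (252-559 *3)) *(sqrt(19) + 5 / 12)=20903355 / 1246 + 25084026 *sqrt(19) / 623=192279.95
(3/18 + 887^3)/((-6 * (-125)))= 4187184619/4500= 930485.47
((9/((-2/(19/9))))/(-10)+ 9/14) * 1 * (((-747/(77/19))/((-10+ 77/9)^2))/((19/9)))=-121437549/1821820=-66.66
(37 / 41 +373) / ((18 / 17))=43435 / 123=353.13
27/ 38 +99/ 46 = 1251/ 437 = 2.86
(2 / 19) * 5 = 0.53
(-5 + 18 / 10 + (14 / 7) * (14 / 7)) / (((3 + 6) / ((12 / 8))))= 2 / 15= 0.13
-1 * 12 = -12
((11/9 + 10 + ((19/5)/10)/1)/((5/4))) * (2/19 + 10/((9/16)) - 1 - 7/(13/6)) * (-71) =-22500202318/2500875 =-8996.93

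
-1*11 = -11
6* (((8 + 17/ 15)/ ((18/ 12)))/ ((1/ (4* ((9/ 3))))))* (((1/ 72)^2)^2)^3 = 137/ 6065128113051669626880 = 0.00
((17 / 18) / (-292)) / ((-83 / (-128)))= -272 / 54531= -0.00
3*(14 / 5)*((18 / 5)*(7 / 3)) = 70.56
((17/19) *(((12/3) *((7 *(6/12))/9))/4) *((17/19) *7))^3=2839760855281/274371577992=10.35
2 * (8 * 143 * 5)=11440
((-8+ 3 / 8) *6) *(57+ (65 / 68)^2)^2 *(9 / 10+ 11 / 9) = -325645.25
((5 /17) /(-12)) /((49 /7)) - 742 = -1059581 /1428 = -742.00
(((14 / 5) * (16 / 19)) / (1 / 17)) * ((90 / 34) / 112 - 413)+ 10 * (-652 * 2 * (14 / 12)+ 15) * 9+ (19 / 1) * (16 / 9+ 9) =-151919.05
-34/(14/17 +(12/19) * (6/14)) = -38437/1237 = -31.07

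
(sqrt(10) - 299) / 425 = -299 / 425+sqrt(10) / 425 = -0.70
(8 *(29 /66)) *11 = 116 /3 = 38.67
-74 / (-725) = 74 / 725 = 0.10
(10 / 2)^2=25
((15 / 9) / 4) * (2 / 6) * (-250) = -625 / 18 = -34.72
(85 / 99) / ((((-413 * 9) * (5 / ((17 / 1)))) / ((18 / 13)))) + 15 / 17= 7963139 / 9036027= 0.88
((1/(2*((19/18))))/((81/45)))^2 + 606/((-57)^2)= 277/1083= 0.26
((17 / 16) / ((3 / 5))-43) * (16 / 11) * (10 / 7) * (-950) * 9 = 56401500 / 77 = 732487.01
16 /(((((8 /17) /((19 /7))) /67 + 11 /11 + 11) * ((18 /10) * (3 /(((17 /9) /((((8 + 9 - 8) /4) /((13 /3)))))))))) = 382612880 /426051657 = 0.90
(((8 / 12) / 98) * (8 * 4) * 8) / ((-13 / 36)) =-3072 / 637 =-4.82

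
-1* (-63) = 63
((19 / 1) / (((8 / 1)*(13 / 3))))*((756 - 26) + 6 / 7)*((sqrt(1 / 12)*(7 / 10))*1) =24301*sqrt(3) / 520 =80.94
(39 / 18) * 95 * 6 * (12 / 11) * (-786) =-11648520 / 11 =-1058956.36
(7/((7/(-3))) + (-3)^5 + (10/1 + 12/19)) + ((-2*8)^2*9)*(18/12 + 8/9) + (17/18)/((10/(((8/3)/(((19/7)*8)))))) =5268.64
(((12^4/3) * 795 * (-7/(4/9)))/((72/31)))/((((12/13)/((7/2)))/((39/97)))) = -5510301615/97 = -56807233.14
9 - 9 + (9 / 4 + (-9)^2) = 333 / 4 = 83.25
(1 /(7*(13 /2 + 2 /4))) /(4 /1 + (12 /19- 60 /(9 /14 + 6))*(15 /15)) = -589 /127008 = -0.00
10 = 10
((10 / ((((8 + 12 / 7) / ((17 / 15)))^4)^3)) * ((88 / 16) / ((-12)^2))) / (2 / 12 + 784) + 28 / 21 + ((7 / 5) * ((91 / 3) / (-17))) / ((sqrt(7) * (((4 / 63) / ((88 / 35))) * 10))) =65547269701632152254159211 / 49160452276224000000000000 - 3003 * sqrt(7) / 2125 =-2.41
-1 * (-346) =346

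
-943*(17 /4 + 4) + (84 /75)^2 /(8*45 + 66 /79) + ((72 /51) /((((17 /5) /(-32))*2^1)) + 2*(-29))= -80779901767867 /10297792500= -7844.39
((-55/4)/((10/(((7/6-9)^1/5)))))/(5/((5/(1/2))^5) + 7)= 129250/420003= 0.31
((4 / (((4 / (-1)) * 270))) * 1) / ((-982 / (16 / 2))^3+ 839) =32 / 15972805125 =0.00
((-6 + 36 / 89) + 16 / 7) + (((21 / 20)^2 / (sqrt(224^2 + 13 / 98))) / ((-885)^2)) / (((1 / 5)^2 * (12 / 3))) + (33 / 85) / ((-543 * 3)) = -95178463 / 28754565 + 343 * sqrt(9834522) / 27387176865600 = -3.31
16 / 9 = 1.78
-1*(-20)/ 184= 5/ 46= 0.11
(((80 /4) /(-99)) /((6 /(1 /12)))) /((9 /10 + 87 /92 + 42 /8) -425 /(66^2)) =-12650 /31550589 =-0.00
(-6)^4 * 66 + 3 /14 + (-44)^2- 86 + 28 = 1223799 /14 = 87414.21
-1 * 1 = -1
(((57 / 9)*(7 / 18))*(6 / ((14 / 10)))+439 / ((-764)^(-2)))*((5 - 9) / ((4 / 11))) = -25368012901 / 9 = -2818668100.11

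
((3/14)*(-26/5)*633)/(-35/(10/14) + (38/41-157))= 1012167/294280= 3.44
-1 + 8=7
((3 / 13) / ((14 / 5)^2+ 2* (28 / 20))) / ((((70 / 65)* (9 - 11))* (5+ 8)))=-75 / 96824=-0.00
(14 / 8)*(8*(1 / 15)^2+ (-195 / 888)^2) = 11560871 / 78854400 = 0.15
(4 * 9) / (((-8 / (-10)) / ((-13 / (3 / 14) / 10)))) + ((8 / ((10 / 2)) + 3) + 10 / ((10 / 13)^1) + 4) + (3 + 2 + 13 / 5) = -1219 / 5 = -243.80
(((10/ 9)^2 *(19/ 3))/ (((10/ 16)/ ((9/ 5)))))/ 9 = 608/ 243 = 2.50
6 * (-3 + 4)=6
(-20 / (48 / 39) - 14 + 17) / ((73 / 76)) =-1007 / 73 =-13.79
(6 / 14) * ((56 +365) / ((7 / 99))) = 125037 / 49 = 2551.78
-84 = -84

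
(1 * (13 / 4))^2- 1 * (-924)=14953 / 16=934.56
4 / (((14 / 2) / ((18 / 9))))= 8 / 7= 1.14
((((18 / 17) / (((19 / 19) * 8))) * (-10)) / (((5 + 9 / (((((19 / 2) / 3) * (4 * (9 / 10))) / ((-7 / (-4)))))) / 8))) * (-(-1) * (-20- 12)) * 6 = 525312 / 1649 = 318.56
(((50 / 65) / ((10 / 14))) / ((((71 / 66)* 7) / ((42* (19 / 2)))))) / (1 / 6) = 316008 / 923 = 342.37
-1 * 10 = -10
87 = 87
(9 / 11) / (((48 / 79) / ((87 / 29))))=4.04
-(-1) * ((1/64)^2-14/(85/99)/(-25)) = 5679181/8704000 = 0.65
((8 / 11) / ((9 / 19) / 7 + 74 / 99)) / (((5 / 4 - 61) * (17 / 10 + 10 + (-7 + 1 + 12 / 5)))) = -42560 / 23086683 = -0.00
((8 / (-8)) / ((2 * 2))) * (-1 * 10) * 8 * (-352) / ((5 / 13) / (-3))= 54912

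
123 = 123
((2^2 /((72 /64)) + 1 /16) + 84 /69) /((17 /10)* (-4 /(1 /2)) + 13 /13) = -80075 /208656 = -0.38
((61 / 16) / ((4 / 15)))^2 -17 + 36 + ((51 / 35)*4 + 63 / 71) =2342254909 / 10178560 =230.12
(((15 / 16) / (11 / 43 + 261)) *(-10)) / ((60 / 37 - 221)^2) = -4415025 / 5921278641808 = -0.00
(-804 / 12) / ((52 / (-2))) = 67 / 26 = 2.58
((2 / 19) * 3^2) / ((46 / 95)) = 45 / 23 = 1.96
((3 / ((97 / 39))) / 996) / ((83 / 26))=507 / 1336466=0.00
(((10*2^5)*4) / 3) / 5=256 / 3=85.33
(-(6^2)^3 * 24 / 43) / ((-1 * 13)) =1119744 / 559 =2003.12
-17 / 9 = -1.89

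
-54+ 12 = -42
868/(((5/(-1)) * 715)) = -0.24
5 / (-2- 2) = -5 / 4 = -1.25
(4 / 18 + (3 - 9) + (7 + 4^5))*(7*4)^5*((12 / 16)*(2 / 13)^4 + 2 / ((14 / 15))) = 1080089988604928 / 28561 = 37816952788.94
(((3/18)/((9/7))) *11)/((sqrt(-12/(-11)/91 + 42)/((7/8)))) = 539 *sqrt(42096054)/18167328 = 0.19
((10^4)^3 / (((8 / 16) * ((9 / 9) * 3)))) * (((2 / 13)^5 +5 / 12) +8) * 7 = 131253419500000000000 / 3341637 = 39278179975862.13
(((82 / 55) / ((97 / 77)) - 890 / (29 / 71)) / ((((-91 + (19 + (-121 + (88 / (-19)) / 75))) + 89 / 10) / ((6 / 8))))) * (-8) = -104756323680 / 1476433993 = -70.95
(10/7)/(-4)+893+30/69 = 287571/322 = 893.08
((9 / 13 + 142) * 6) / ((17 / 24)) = 267120 / 221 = 1208.69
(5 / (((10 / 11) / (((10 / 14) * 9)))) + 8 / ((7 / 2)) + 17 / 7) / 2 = 561 / 28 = 20.04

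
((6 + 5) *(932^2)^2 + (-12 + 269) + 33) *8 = 66396673499408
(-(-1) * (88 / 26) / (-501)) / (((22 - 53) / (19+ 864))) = 38852 / 201903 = 0.19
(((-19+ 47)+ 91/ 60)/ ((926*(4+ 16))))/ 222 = 1771/ 246686400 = 0.00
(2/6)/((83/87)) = 29/83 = 0.35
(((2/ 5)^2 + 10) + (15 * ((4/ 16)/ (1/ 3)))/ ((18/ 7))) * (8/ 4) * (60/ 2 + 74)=75582/ 25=3023.28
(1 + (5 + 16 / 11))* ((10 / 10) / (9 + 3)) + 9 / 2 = 169 / 33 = 5.12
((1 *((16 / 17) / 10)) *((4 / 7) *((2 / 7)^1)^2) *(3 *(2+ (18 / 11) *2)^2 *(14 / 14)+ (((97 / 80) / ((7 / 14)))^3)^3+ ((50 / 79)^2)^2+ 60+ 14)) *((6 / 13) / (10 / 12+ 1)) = 33998457782986232011684576353 / 10060342808952916480000000000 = 3.38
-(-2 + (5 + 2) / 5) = 3 / 5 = 0.60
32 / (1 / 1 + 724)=32 / 725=0.04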